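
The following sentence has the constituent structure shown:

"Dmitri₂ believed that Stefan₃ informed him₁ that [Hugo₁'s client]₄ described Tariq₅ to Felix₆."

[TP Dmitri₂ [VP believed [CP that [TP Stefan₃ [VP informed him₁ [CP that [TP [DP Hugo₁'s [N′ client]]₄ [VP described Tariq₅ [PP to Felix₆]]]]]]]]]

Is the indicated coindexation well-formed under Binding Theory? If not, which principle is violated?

Principle C

The two coindexed NPs are *him₁* and *Hugo₁*.
*Hugo₁* is an R-expression. Principle C requires it to be free everywhere.
*him₁* c-commands it and carries the same index.
The R-expression is bound → Principle C violation.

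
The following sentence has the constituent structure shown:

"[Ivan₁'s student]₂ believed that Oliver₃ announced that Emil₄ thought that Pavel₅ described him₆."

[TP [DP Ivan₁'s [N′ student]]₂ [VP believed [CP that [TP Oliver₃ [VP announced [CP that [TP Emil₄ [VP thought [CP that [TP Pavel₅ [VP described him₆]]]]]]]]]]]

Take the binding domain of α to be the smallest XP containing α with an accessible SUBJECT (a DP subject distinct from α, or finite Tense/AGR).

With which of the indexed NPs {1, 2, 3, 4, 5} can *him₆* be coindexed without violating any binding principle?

*him* is a pronoun, so Principle B applies: it must be free in its binding domain.
Binding domain of *him₆*: the embedded TP, whose subject is Pavel₅.
*Ivan₁* and the pronoun do not c-command one another → neither Principle B nor Principle C is at stake; coindexation permitted.
*[Ivan₁'s student]₂* c-commands the pronoun but from outside its binding domain, and is not c-commanded by it → coindexation permitted.
*Oliver₃* c-commands the pronoun but from outside its binding domain, and is not c-commanded by it → coindexation permitted.
*Emil₄* c-commands the pronoun but from outside its binding domain, and is not c-commanded by it → coindexation permitted.
*Pavel₅* c-commands the pronoun within its binding domain → coindexation would violate Principle B.

{1, 2, 3, 4}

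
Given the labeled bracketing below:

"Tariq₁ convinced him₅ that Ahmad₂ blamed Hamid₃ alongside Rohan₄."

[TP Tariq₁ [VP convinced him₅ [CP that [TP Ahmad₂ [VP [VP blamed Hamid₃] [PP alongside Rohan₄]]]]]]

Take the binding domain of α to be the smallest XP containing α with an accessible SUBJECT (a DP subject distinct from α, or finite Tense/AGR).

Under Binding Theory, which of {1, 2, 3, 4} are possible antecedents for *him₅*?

none

*him* is a pronoun, so Principle B applies: it must be free in its binding domain.
Binding domain of *him₅*: the matrix TP, whose subject is Tariq₁.
*Tariq₁* c-commands the pronoun within its binding domain → coindexation would violate Principle B.
*Ahmad₂*: the pronoun c-commands this R-expression → coindexation would violate Principle C on *Ahmad₂*.
*Hamid₃*: the pronoun c-commands this R-expression → coindexation would violate Principle C on *Hamid₃*.
*Rohan₄*: the pronoun c-commands this R-expression → coindexation would violate Principle C on *Rohan₄*.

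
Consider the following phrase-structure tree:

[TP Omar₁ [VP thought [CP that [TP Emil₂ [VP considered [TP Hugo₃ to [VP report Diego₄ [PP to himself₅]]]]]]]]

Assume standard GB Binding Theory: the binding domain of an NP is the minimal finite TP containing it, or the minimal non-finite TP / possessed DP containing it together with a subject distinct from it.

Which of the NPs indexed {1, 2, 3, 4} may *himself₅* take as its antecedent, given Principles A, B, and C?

{3, 4}

*himself* is an anaphor, so Principle A applies: it must be bound in its binding domain.
Binding domain of *himself₅*: the embedded TP, whose subject is Hugo₃.
*Omar₁* c-commands the anaphor but is outside its binding domain → cannot satisfy Principle A.
*Emil₂* c-commands the anaphor but is outside its binding domain → cannot satisfy Principle A.
*Hugo₃* c-commands the anaphor within its binding domain → licit binder.
*Diego₄* c-commands the anaphor within its binding domain → licit binder.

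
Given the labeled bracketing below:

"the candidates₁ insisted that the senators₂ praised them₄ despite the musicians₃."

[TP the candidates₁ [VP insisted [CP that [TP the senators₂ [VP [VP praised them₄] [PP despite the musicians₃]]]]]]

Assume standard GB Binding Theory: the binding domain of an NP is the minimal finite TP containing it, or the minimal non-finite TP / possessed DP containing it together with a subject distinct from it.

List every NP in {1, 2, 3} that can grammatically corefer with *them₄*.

{1, 3}

*them* is a pronoun, so Principle B applies: it must be free in its binding domain.
Binding domain of *them₄*: the embedded TP, whose subject is the senators₂.
*the candidates₁* c-commands the pronoun but from outside its binding domain, and is not c-commanded by it → coindexation permitted.
*the senators₂* c-commands the pronoun within its binding domain → coindexation would violate Principle B.
*the musicians₃* and the pronoun do not c-command one another → neither Principle B nor Principle C is at stake; coindexation permitted.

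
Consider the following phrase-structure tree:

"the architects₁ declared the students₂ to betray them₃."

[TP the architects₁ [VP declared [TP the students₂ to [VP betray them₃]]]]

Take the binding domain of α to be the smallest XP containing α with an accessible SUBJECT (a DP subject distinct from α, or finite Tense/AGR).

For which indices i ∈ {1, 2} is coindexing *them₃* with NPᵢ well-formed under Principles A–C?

{1}

*them* is a pronoun, so Principle B applies: it must be free in its binding domain.
Binding domain of *them₃*: the embedded TP, whose subject is the students₂.
*the architects₁* c-commands the pronoun but from outside its binding domain, and is not c-commanded by it → coindexation permitted.
*the students₂* c-commands the pronoun within its binding domain → coindexation would violate Principle B.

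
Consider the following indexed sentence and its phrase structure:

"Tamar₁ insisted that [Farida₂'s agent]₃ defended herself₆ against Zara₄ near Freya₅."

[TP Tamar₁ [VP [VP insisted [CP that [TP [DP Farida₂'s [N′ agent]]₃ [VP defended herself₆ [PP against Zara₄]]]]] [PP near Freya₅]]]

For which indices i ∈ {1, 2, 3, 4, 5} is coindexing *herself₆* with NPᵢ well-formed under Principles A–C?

*herself* is an anaphor, so Principle A applies: it must be bound in its binding domain.
Binding domain of *herself₆*: the embedded TP, whose subject is [Farida₂'s agent]₃.
*Tamar₁* c-commands the anaphor but is outside its binding domain → cannot satisfy Principle A.
*Farida₂* does not c-command the anaphor → cannot bind it.
*[Farida₂'s agent]₃* c-commands the anaphor within its binding domain → licit binder.
*Zara₄* does not c-command the anaphor → cannot bind it.
*Freya₅* does not c-command the anaphor → cannot bind it.

{3}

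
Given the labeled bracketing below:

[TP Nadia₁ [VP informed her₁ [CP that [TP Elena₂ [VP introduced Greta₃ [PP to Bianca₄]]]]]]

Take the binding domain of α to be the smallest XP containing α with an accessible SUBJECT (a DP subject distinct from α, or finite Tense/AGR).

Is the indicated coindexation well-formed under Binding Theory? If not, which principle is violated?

The two coindexed NPs are *Nadia₁* and *her₁*.
*her₁* is a pronoun. Its binding domain is the matrix TP, whose subject is Nadia₁.
*Nadia₁* c-commands it within that domain and carries the same index.
The pronoun is locally bound → Principle B violation.

Principle B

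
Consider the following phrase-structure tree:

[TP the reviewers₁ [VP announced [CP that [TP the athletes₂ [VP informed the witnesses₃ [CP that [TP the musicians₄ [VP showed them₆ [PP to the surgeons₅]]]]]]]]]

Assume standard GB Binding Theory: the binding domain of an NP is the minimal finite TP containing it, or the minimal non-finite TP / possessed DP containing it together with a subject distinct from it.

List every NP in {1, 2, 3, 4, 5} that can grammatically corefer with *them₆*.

{1, 2, 3}

*them* is a pronoun, so Principle B applies: it must be free in its binding domain.
Binding domain of *them₆*: the embedded TP, whose subject is the musicians₄.
*the reviewers₁* c-commands the pronoun but from outside its binding domain, and is not c-commanded by it → coindexation permitted.
*the athletes₂* c-commands the pronoun but from outside its binding domain, and is not c-commanded by it → coindexation permitted.
*the witnesses₃* c-commands the pronoun but from outside its binding domain, and is not c-commanded by it → coindexation permitted.
*the musicians₄* c-commands the pronoun within its binding domain → coindexation would violate Principle B.
*the surgeons₅*: the pronoun c-commands this R-expression → coindexation would violate Principle C on *the surgeons₅*.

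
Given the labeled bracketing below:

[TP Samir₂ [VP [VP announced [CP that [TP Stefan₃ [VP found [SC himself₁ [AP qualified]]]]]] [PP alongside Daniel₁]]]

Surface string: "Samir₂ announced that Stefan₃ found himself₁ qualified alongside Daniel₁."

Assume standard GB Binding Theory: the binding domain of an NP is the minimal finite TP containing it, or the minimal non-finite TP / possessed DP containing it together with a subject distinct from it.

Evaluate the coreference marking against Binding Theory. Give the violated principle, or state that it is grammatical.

The two coindexed NPs are *Daniel₁* and *himself₁*.
*himself₁* is an anaphor. Principle A requires it to be bound within its binding domain — the embedded TP, whose subject is Stefan₃.
Within that domain it is c-commanded by *Stefan₃*, which does not share its index.
*Daniel₁* does not c-command the anaphor at all.
The anaphor is unbound in its domain → Principle A violation.

Principle A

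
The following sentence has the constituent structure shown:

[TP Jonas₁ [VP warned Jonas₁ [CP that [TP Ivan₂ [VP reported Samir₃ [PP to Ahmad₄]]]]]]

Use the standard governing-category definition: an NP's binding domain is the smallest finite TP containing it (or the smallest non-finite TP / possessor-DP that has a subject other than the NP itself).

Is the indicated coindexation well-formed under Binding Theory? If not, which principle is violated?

The two coindexed NPs are *Jonas₁* (the higher occurrence) and *Jonas₁* (the lower occurrence).
*Jonas₁* (the lower occurrence) is an R-expression. Principle C requires it to be free everywhere.
*Jonas₁* (the higher occurrence) c-commands it and carries the same index.
The R-expression is bound → Principle C violation.

Principle C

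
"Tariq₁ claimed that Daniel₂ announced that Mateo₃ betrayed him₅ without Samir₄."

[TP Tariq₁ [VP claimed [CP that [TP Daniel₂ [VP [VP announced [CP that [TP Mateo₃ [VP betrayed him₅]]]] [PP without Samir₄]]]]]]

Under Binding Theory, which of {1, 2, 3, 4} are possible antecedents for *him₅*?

*him* is a pronoun, so Principle B applies: it must be free in its binding domain.
Binding domain of *him₅*: the embedded TP, whose subject is Mateo₃.
*Tariq₁* c-commands the pronoun but from outside its binding domain, and is not c-commanded by it → coindexation permitted.
*Daniel₂* c-commands the pronoun but from outside its binding domain, and is not c-commanded by it → coindexation permitted.
*Mateo₃* c-commands the pronoun within its binding domain → coindexation would violate Principle B.
*Samir₄* and the pronoun do not c-command one another → neither Principle B nor Principle C is at stake; coindexation permitted.

{1, 2, 4}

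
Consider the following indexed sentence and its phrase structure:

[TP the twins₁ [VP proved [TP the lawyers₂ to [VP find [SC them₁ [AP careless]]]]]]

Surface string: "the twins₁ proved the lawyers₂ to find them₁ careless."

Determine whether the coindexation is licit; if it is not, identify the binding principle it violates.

The two coindexed NPs are *the twins₁* and *them₁*.
*them₁* is a pronoun; its binding domain is the embedded TP, whose subject is the lawyers₂. Within that domain it is c-commanded only by *the lawyers₂*, which carries a different index — the pronoun is free locally, so Principle B holds.
*the twins₁* is an R-expression; *them₁* does not c-command it, and no other NP shares its index, so Principle C is satisfied.
All principles are respected.

grammatical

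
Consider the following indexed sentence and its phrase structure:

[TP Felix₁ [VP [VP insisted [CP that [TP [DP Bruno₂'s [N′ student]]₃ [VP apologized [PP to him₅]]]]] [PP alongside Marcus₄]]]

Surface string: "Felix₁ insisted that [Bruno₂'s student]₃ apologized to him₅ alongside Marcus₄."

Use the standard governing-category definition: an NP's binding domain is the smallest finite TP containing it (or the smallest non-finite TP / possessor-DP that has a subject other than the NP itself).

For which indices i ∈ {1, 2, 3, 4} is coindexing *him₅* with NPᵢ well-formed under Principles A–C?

{1, 2, 4}

*him* is a pronoun, so Principle B applies: it must be free in its binding domain.
Binding domain of *him₅*: the embedded TP, whose subject is [Bruno₂'s student]₃.
*Felix₁* c-commands the pronoun but from outside its binding domain, and is not c-commanded by it → coindexation permitted.
*Bruno₂* and the pronoun do not c-command one another → neither Principle B nor Principle C is at stake; coindexation permitted.
*[Bruno₂'s student]₃* c-commands the pronoun within its binding domain → coindexation would violate Principle B.
*Marcus₄* and the pronoun do not c-command one another → neither Principle B nor Principle C is at stake; coindexation permitted.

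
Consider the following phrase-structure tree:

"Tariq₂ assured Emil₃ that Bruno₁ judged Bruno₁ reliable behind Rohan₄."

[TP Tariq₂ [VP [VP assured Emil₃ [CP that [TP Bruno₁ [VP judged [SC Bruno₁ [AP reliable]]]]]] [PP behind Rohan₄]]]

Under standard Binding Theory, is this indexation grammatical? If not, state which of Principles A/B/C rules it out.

Principle C

The two coindexed NPs are *Bruno₁* (the lower occurrence) and *Bruno₁* (the higher occurrence).
*Bruno₁* (the lower occurrence) is an R-expression. Principle C requires it to be free everywhere.
*Bruno₁* (the higher occurrence) c-commands it and carries the same index.
The R-expression is bound → Principle C violation.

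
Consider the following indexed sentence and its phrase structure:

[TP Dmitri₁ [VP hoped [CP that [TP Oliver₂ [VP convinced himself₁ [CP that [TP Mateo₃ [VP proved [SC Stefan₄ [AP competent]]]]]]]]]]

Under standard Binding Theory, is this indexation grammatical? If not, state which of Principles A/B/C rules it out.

Principle A

The two coindexed NPs are *Dmitri₁* and *himself₁*.
*himself₁* is an anaphor. Principle A requires it to be bound within its binding domain — the embedded TP, whose subject is Oliver₂.
Within that domain it is c-commanded by *Oliver₂*, which does not share its index.
*Dmitri₁* does c-command the anaphor, but from outside its binding domain.
The anaphor is unbound in its domain → Principle A violation.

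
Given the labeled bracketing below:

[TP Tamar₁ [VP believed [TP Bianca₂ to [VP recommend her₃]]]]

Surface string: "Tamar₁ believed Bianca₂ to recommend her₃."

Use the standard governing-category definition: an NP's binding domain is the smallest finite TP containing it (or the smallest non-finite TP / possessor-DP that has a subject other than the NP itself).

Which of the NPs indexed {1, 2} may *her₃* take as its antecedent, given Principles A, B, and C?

*her* is a pronoun, so Principle B applies: it must be free in its binding domain.
Binding domain of *her₃*: the embedded TP, whose subject is Bianca₂.
*Tamar₁* c-commands the pronoun but from outside its binding domain, and is not c-commanded by it → coindexation permitted.
*Bianca₂* c-commands the pronoun within its binding domain → coindexation would violate Principle B.

{1}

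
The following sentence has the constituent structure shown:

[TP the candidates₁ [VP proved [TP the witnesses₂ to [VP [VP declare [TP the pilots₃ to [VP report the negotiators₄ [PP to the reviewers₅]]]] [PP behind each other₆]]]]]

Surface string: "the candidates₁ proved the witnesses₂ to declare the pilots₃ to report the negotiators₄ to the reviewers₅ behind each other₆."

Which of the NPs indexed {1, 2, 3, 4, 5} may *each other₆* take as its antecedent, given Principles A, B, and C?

*each other* is an anaphor, so Principle A applies: it must be bound in its binding domain.
Binding domain of *each other₆*: the embedded TP, whose subject is the witnesses₂.
*the candidates₁* c-commands the anaphor but is outside its binding domain → cannot satisfy Principle A.
*the witnesses₂* c-commands the anaphor within its binding domain → licit binder.
*the pilots₃* does not c-command the anaphor → cannot bind it.
*the negotiators₄* does not c-command the anaphor → cannot bind it.
*the reviewers₅* does not c-command the anaphor → cannot bind it.

{2}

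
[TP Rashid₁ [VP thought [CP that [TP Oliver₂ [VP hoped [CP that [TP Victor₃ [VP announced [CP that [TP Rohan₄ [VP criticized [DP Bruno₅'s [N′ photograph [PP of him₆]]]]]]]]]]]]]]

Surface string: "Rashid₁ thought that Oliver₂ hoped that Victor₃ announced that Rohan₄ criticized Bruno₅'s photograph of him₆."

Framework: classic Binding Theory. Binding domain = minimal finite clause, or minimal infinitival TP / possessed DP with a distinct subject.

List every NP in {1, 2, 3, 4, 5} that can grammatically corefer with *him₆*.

*him* is a pronoun, so Principle B applies: it must be free in its binding domain.
Binding domain of *him₆*: the possessed DP, whose subject is Bruno₅.
*Rashid₁* c-commands the pronoun but from outside its binding domain, and is not c-commanded by it → coindexation permitted.
*Oliver₂* c-commands the pronoun but from outside its binding domain, and is not c-commanded by it → coindexation permitted.
*Victor₃* c-commands the pronoun but from outside its binding domain, and is not c-commanded by it → coindexation permitted.
*Rohan₄* c-commands the pronoun but from outside its binding domain, and is not c-commanded by it → coindexation permitted.
*Bruno₅* c-commands the pronoun within its binding domain → coindexation would violate Principle B.

{1, 2, 3, 4}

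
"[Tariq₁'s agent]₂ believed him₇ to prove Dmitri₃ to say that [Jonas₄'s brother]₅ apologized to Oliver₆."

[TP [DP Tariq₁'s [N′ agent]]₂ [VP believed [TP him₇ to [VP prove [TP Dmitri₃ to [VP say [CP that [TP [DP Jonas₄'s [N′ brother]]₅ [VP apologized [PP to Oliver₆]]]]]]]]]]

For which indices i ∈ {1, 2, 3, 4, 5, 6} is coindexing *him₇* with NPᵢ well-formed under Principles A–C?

{1}

*him* is a pronoun, so Principle B applies: it must be free in its binding domain.
Binding domain of *him₇*: the matrix TP, whose subject is [Tariq₁'s agent]₂.
*Tariq₁* and the pronoun do not c-command one another → neither Principle B nor Principle C is at stake; coindexation permitted.
*[Tariq₁'s agent]₂* c-commands the pronoun within its binding domain → coindexation would violate Principle B.
*Dmitri₃*: the pronoun c-commands this R-expression → coindexation would violate Principle C on *Dmitri₃*.
*Jonas₄*: the pronoun c-commands this R-expression → coindexation would violate Principle C on *Jonas₄*.
*[Jonas₄'s brother]₅*: the pronoun c-commands this R-expression → coindexation would violate Principle C on *[Jonas₄'s brother]₅*.
*Oliver₆*: the pronoun c-commands this R-expression → coindexation would violate Principle C on *Oliver₆*.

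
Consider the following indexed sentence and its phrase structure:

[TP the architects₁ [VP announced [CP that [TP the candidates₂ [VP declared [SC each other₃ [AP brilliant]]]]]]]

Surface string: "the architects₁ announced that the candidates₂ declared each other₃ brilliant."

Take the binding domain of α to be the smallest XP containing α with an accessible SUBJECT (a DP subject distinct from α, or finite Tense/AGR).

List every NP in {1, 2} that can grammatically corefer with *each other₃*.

*each other* is an anaphor, so Principle A applies: it must be bound in its binding domain.
Binding domain of *each other₃*: the embedded TP, whose subject is the candidates₂.
*the architects₁* c-commands the anaphor but is outside its binding domain → cannot satisfy Principle A.
*the candidates₂* c-commands the anaphor within its binding domain → licit binder.

{2}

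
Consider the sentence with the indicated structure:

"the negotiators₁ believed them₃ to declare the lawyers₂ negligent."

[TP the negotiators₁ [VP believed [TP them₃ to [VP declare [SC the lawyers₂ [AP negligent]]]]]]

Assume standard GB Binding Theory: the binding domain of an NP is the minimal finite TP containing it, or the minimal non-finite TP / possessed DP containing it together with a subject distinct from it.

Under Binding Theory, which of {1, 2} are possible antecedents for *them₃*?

none

*them* is a pronoun, so Principle B applies: it must be free in its binding domain.
Binding domain of *them₃*: the matrix TP, whose subject is the negotiators₁.
*the negotiators₁* c-commands the pronoun within its binding domain → coindexation would violate Principle B.
*the lawyers₂*: the pronoun c-commands this R-expression → coindexation would violate Principle C on *the lawyers₂*.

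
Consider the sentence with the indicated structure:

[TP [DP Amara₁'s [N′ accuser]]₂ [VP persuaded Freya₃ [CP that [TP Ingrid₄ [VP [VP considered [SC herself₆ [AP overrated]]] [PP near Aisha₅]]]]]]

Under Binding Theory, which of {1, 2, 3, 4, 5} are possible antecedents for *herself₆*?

{4}

*herself* is an anaphor, so Principle A applies: it must be bound in its binding domain.
Binding domain of *herself₆*: the embedded TP, whose subject is Ingrid₄.
*Amara₁* does not c-command the anaphor → cannot bind it.
*[Amara₁'s accuser]₂* c-commands the anaphor but is outside its binding domain → cannot satisfy Principle A.
*Freya₃* c-commands the anaphor but is outside its binding domain → cannot satisfy Principle A.
*Ingrid₄* c-commands the anaphor within its binding domain → licit binder.
*Aisha₅* does not c-command the anaphor → cannot bind it.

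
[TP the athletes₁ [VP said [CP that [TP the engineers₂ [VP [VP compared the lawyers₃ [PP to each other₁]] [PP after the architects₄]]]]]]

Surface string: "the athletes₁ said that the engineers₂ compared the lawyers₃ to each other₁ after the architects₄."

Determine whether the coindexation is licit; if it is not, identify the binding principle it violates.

The two coindexed NPs are *the athletes₁* and *each other₁*.
*each other₁* is an anaphor. Principle A requires it to be bound within its binding domain — the embedded TP, whose subject is the engineers₂.
Within that domain it is c-commanded by *the engineers₂*, *the lawyers₃*, none of which share its index.
*the athletes₁* does c-command the anaphor, but from outside its binding domain.
The anaphor is unbound in its domain → Principle A violation.

Principle A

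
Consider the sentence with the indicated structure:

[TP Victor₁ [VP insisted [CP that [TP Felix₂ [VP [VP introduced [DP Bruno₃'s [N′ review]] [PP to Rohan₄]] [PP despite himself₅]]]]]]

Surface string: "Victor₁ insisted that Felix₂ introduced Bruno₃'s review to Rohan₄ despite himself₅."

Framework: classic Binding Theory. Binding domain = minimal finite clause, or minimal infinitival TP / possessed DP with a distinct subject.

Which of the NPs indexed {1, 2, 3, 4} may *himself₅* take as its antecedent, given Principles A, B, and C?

*himself* is an anaphor, so Principle A applies: it must be bound in its binding domain.
Binding domain of *himself₅*: the embedded TP, whose subject is Felix₂.
*Victor₁* c-commands the anaphor but is outside its binding domain → cannot satisfy Principle A.
*Felix₂* c-commands the anaphor within its binding domain → licit binder.
*Bruno₃* does not c-command the anaphor → cannot bind it.
*Rohan₄* does not c-command the anaphor → cannot bind it.

{2}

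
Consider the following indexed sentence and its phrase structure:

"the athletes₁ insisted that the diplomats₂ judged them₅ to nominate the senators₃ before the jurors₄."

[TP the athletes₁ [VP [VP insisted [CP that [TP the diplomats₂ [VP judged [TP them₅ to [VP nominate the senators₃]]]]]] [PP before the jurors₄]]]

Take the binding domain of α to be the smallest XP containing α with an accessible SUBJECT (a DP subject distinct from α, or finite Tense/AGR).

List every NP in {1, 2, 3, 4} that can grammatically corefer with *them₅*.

*them* is a pronoun, so Principle B applies: it must be free in its binding domain.
Binding domain of *them₅*: the embedded TP, whose subject is the diplomats₂.
*the athletes₁* c-commands the pronoun but from outside its binding domain, and is not c-commanded by it → coindexation permitted.
*the diplomats₂* c-commands the pronoun within its binding domain → coindexation would violate Principle B.
*the senators₃*: the pronoun c-commands this R-expression → coindexation would violate Principle C on *the senators₃*.
*the jurors₄* and the pronoun do not c-command one another → neither Principle B nor Principle C is at stake; coindexation permitted.

{1, 4}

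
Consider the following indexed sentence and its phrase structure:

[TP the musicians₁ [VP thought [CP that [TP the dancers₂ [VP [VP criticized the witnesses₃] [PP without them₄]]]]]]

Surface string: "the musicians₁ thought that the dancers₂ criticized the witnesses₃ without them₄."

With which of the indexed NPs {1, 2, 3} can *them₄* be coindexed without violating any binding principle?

*them* is a pronoun, so Principle B applies: it must be free in its binding domain.
Binding domain of *them₄*: the embedded TP, whose subject is the dancers₂.
*the musicians₁* c-commands the pronoun but from outside its binding domain, and is not c-commanded by it → coindexation permitted.
*the dancers₂* c-commands the pronoun within its binding domain → coindexation would violate Principle B.
*the witnesses₃* and the pronoun do not c-command one another → neither Principle B nor Principle C is at stake; coindexation permitted.

{1, 3}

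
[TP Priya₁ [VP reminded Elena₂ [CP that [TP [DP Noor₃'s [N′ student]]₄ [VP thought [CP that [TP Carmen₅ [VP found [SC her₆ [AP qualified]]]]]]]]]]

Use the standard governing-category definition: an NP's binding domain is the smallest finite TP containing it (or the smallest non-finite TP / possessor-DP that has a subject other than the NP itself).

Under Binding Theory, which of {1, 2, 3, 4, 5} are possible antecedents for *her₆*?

{1, 2, 3, 4}

*her* is a pronoun, so Principle B applies: it must be free in its binding domain.
Binding domain of *her₆*: the embedded TP, whose subject is Carmen₅.
*Priya₁* c-commands the pronoun but from outside its binding domain, and is not c-commanded by it → coindexation permitted.
*Elena₂* c-commands the pronoun but from outside its binding domain, and is not c-commanded by it → coindexation permitted.
*Noor₃* and the pronoun do not c-command one another → neither Principle B nor Principle C is at stake; coindexation permitted.
*[Noor₃'s student]₄* c-commands the pronoun but from outside its binding domain, and is not c-commanded by it → coindexation permitted.
*Carmen₅* c-commands the pronoun within its binding domain → coindexation would violate Principle B.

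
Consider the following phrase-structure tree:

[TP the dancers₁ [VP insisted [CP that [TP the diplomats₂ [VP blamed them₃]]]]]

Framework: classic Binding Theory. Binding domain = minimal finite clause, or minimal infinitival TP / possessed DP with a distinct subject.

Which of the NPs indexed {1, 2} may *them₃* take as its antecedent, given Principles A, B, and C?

*them* is a pronoun, so Principle B applies: it must be free in its binding domain.
Binding domain of *them₃*: the embedded TP, whose subject is the diplomats₂.
*the dancers₁* c-commands the pronoun but from outside its binding domain, and is not c-commanded by it → coindexation permitted.
*the diplomats₂* c-commands the pronoun within its binding domain → coindexation would violate Principle B.

{1}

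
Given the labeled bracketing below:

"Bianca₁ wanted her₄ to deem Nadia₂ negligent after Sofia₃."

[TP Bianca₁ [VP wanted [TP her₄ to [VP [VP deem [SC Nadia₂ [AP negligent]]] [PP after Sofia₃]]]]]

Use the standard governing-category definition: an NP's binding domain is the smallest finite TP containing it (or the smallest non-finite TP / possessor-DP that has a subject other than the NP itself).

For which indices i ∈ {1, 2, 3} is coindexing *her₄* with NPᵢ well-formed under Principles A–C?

none

*her* is a pronoun, so Principle B applies: it must be free in its binding domain.
Binding domain of *her₄*: the matrix TP, whose subject is Bianca₁.
*Bianca₁* c-commands the pronoun within its binding domain → coindexation would violate Principle B.
*Nadia₂*: the pronoun c-commands this R-expression → coindexation would violate Principle C on *Nadia₂*.
*Sofia₃*: the pronoun c-commands this R-expression → coindexation would violate Principle C on *Sofia₃*.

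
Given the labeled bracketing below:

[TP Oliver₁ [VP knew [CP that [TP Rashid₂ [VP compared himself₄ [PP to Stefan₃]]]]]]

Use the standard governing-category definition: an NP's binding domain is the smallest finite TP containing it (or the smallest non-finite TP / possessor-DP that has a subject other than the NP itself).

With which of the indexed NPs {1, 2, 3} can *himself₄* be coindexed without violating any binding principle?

{2}

*himself* is an anaphor, so Principle A applies: it must be bound in its binding domain.
Binding domain of *himself₄*: the embedded TP, whose subject is Rashid₂.
*Oliver₁* c-commands the anaphor but is outside its binding domain → cannot satisfy Principle A.
*Rashid₂* c-commands the anaphor within its binding domain → licit binder.
*Stefan₃* does not c-command the anaphor → cannot bind it.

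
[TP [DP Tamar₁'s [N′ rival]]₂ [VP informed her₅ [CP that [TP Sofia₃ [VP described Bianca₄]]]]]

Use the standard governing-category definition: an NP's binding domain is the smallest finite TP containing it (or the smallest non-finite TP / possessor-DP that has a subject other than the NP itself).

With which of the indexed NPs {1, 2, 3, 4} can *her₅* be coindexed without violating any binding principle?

*her* is a pronoun, so Principle B applies: it must be free in its binding domain.
Binding domain of *her₅*: the matrix TP, whose subject is [Tamar₁'s rival]₂.
*Tamar₁* and the pronoun do not c-command one another → neither Principle B nor Principle C is at stake; coindexation permitted.
*[Tamar₁'s rival]₂* c-commands the pronoun within its binding domain → coindexation would violate Principle B.
*Sofia₃*: the pronoun c-commands this R-expression → coindexation would violate Principle C on *Sofia₃*.
*Bianca₄*: the pronoun c-commands this R-expression → coindexation would violate Principle C on *Bianca₄*.

{1}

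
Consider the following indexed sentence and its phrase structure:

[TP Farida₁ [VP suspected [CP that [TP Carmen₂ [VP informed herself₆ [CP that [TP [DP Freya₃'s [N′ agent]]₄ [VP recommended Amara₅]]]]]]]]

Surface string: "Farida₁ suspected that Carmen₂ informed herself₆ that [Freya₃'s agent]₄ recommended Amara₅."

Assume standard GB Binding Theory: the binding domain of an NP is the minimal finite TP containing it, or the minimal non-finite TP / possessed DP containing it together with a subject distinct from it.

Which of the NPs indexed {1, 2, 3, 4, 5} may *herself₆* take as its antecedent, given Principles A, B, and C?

{2}

*herself* is an anaphor, so Principle A applies: it must be bound in its binding domain.
Binding domain of *herself₆*: the embedded TP, whose subject is Carmen₂.
*Farida₁* c-commands the anaphor but is outside its binding domain → cannot satisfy Principle A.
*Carmen₂* c-commands the anaphor within its binding domain → licit binder.
*Freya₃* does not c-command the anaphor → cannot bind it.
*[Freya₃'s agent]₄* does not c-command the anaphor → cannot bind it.
*Amara₅* does not c-command the anaphor → cannot bind it.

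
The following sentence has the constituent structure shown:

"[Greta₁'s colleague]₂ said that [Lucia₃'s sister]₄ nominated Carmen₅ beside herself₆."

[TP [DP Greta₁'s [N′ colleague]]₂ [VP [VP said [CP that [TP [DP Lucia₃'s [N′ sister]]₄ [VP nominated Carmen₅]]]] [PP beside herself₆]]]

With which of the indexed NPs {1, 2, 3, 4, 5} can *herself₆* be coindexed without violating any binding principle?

{2}

*herself* is an anaphor, so Principle A applies: it must be bound in its binding domain.
Binding domain of *herself₆*: the matrix TP, whose subject is [Greta₁'s colleague]₂.
*Greta₁* does not c-command the anaphor → cannot bind it.
*[Greta₁'s colleague]₂* c-commands the anaphor within its binding domain → licit binder.
*Lucia₃* does not c-command the anaphor → cannot bind it.
*[Lucia₃'s sister]₄* does not c-command the anaphor → cannot bind it.
*Carmen₅* does not c-command the anaphor → cannot bind it.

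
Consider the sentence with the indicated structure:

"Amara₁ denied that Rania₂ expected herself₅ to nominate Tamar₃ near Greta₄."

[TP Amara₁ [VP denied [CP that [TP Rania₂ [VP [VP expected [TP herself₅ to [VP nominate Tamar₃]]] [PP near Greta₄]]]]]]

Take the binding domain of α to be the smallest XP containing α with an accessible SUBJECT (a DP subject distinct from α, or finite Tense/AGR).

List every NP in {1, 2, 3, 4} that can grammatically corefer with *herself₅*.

{2}

*herself* is an anaphor, so Principle A applies: it must be bound in its binding domain.
Binding domain of *herself₅*: the embedded TP, whose subject is Rania₂.
*Amara₁* c-commands the anaphor but is outside its binding domain → cannot satisfy Principle A.
*Rania₂* c-commands the anaphor within its binding domain → licit binder.
*Tamar₃* does not c-command the anaphor → cannot bind it.
*Greta₄* does not c-command the anaphor → cannot bind it.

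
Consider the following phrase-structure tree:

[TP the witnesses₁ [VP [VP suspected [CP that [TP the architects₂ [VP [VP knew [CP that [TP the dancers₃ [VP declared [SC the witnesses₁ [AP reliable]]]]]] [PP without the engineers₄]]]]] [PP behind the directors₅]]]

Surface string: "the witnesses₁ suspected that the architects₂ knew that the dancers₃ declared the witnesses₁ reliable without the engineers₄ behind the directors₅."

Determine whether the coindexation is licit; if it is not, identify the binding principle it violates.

Principle C

The two coindexed NPs are *the witnesses₁* (the lower occurrence) and *the witnesses₁* (the higher occurrence).
*the witnesses₁* (the lower occurrence) is an R-expression. Principle C requires it to be free everywhere.
*the witnesses₁* (the higher occurrence) c-commands it and carries the same index.
The R-expression is bound → Principle C violation.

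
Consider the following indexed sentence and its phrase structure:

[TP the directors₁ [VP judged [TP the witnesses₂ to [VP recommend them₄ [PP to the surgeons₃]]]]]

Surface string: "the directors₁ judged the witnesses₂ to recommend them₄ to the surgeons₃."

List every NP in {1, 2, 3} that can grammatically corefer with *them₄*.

*them* is a pronoun, so Principle B applies: it must be free in its binding domain.
Binding domain of *them₄*: the embedded TP, whose subject is the witnesses₂.
*the directors₁* c-commands the pronoun but from outside its binding domain, and is not c-commanded by it → coindexation permitted.
*the witnesses₂* c-commands the pronoun within its binding domain → coindexation would violate Principle B.
*the surgeons₃*: the pronoun c-commands this R-expression → coindexation would violate Principle C on *the surgeons₃*.

{1}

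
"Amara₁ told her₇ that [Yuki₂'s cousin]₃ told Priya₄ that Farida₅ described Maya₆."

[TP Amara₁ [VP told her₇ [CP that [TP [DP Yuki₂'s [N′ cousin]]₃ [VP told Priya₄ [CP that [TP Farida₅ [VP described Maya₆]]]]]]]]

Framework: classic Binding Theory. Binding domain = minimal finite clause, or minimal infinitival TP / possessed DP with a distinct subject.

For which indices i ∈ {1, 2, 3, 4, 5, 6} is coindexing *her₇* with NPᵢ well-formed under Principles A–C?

*her* is a pronoun, so Principle B applies: it must be free in its binding domain.
Binding domain of *her₇*: the matrix TP, whose subject is Amara₁.
*Amara₁* c-commands the pronoun within its binding domain → coindexation would violate Principle B.
*Yuki₂*: the pronoun c-commands this R-expression → coindexation would violate Principle C on *Yuki₂*.
*[Yuki₂'s cousin]₃*: the pronoun c-commands this R-expression → coindexation would violate Principle C on *[Yuki₂'s cousin]₃*.
*Priya₄*: the pronoun c-commands this R-expression → coindexation would violate Principle C on *Priya₄*.
*Farida₅*: the pronoun c-commands this R-expression → coindexation would violate Principle C on *Farida₅*.
*Maya₆*: the pronoun c-commands this R-expression → coindexation would violate Principle C on *Maya₆*.

none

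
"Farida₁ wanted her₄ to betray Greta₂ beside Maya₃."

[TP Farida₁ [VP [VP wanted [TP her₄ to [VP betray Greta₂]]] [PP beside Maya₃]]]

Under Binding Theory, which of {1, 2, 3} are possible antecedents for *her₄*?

*her* is a pronoun, so Principle B applies: it must be free in its binding domain.
Binding domain of *her₄*: the matrix TP, whose subject is Farida₁.
*Farida₁* c-commands the pronoun within its binding domain → coindexation would violate Principle B.
*Greta₂*: the pronoun c-commands this R-expression → coindexation would violate Principle C on *Greta₂*.
*Maya₃* and the pronoun do not c-command one another → neither Principle B nor Principle C is at stake; coindexation permitted.

{3}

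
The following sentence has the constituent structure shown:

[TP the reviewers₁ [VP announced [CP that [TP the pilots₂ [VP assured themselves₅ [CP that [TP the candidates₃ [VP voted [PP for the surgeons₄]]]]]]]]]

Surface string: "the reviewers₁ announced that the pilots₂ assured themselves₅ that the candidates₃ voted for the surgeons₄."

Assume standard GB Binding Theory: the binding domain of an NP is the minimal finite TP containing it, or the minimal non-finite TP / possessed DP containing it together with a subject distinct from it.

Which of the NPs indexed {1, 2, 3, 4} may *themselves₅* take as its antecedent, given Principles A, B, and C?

*themselves* is an anaphor, so Principle A applies: it must be bound in its binding domain.
Binding domain of *themselves₅*: the embedded TP, whose subject is the pilots₂.
*the reviewers₁* c-commands the anaphor but is outside its binding domain → cannot satisfy Principle A.
*the pilots₂* c-commands the anaphor within its binding domain → licit binder.
*the candidates₃* does not c-command the anaphor → cannot bind it.
*the surgeons₄* does not c-command the anaphor → cannot bind it.

{2}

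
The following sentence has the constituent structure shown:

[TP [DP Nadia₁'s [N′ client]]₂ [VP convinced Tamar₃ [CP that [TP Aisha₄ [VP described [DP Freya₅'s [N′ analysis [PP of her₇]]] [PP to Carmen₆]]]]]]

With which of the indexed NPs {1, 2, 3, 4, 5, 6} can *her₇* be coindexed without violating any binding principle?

{1, 2, 3, 4, 6}

*her* is a pronoun, so Principle B applies: it must be free in its binding domain.
Binding domain of *her₇*: the possessed DP, whose subject is Freya₅.
*Nadia₁* and the pronoun do not c-command one another → neither Principle B nor Principle C is at stake; coindexation permitted.
*[Nadia₁'s client]₂* c-commands the pronoun but from outside its binding domain, and is not c-commanded by it → coindexation permitted.
*Tamar₃* c-commands the pronoun but from outside its binding domain, and is not c-commanded by it → coindexation permitted.
*Aisha₄* c-commands the pronoun but from outside its binding domain, and is not c-commanded by it → coindexation permitted.
*Freya₅* c-commands the pronoun within its binding domain → coindexation would violate Principle B.
*Carmen₆* and the pronoun do not c-command one another → neither Principle B nor Principle C is at stake; coindexation permitted.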